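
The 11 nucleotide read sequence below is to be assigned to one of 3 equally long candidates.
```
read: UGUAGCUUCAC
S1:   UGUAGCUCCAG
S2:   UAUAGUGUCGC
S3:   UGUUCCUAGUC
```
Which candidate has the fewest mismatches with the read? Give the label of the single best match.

Hamming distances to read — S1: 2; S2: 4; S3: 5.
Smallest is S1 with 2 mismatches.

S1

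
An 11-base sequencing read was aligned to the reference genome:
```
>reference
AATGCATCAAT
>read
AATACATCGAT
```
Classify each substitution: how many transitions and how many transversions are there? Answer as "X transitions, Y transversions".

Transitions (purine↔purine or pyrimidine↔pyrimidine): 4 G→A, 9 A→G.
Transversions (purine↔pyrimidine): none.

2 transitions, 0 transversions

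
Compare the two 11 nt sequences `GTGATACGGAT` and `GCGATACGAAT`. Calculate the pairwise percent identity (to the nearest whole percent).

2 positions differ (2, 9), so 9 of 11 match: 9/11 = 81.82%.

82%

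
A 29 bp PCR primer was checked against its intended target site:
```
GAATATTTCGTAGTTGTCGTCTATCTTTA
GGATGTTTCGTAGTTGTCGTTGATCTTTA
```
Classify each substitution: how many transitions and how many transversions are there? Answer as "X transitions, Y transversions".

3 transitions, 1 transversion

Mismatches (1-based):
position 2: A→G (purine→purine, transition)
position 5: A→G (purine→purine, transition)
position 21: C→T (pyrimidine→pyrimidine, transition)
position 22: T→G (pyrimidine→purine, transversion)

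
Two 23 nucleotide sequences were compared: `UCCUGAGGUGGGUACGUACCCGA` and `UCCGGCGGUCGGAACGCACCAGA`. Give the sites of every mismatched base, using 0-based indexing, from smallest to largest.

3, 5, 9, 12, 16, 20

Differences at site 3 (U→G), site 5 (A→C), site 9 (G→C), site 12 (U→A), site 16 (U→C), site 20 (C→A).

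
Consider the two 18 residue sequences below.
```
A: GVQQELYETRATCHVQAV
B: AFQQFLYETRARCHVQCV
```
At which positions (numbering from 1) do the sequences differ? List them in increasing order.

1, 2, 5, 12, 17

Scanning 1-based: 1: G/A; 2: V/F; 5: E/F; 12: T/R; 17: A/C.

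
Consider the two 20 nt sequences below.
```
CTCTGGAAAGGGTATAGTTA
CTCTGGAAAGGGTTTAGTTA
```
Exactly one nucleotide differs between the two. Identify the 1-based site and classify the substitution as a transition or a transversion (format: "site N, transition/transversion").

site 14, transversion

The sequences differ only at site 14: A→T (purine→pyrimidine), a transversion.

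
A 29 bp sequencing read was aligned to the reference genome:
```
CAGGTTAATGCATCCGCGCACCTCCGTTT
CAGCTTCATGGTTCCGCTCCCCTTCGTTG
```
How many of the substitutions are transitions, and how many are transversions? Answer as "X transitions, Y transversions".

Mismatches (1-based):
base 4: G→C (purine→pyrimidine, transversion)
base 7: A→C (purine→pyrimidine, transversion)
base 11: C→G (pyrimidine→purine, transversion)
base 12: A→T (purine→pyrimidine, transversion)
base 18: G→T (purine→pyrimidine, transversion)
base 20: A→C (purine→pyrimidine, transversion)
base 24: C→T (pyrimidine→pyrimidine, transition)
base 29: T→G (pyrimidine→purine, transversion)

1 transition, 7 transversions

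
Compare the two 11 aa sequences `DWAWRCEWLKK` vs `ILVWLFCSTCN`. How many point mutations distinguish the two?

Comparing position by position, 10 residues differ: 1 (D/I), 2 (W/L), 3 (A/V), 5 (R/L), 6 (C/F), 7 (E/C), 8 (W/S), 9 (L/T), 10 (K/C), 11 (K/N).

10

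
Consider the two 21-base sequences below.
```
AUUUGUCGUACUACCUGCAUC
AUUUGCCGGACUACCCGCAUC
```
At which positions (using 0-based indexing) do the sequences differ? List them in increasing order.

Differences at position 5 (U→C), position 8 (U→G), position 15 (U→C).

5, 8, 15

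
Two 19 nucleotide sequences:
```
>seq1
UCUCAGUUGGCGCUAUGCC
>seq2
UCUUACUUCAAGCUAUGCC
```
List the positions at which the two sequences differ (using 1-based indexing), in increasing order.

4, 6, 9, 10, 11

Scanning 1-based: 4: C/U; 6: G/C; 9: G/C; 10: G/A; 11: C/A.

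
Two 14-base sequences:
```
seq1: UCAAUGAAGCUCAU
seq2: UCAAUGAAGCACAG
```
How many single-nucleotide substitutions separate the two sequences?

2

Comparing position by position, 2 bases differ: 11 (U/A), 14 (U/G).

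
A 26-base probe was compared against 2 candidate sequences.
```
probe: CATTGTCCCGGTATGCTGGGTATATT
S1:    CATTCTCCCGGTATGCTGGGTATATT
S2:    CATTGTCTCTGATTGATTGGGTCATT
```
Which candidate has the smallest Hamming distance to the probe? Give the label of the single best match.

S1

S1 differs at 1 base; S2 differs at 9 bases. The closest is S1.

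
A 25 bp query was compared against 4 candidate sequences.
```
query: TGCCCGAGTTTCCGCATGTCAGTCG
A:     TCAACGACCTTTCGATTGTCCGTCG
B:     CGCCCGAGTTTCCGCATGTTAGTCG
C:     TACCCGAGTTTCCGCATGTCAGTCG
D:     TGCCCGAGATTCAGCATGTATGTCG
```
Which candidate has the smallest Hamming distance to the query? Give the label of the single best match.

C

Hamming distances to query — A: 9; B: 2; C: 1; D: 4.
Smallest is C with 1 mismatch.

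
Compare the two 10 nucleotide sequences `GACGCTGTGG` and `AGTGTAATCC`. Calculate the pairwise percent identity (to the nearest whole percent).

20%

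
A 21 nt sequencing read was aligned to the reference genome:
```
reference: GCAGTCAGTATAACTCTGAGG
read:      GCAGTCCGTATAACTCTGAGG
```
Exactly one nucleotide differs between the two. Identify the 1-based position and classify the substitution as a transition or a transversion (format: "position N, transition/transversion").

position 7, transversion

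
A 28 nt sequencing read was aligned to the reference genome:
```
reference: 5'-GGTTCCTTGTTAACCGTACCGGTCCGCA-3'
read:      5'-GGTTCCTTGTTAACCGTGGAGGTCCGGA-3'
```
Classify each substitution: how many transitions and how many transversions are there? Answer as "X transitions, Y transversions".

1 transition, 3 transversions

Transitions (purine↔purine or pyrimidine↔pyrimidine): 18 A→G.
Transversions (purine↔pyrimidine): 19 C→G, 20 C→A, 27 C→G.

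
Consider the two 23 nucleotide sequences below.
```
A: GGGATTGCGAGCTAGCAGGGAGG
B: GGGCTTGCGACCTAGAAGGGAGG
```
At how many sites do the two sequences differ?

3

Comparing position by position, 3 sites differ: 4 (A/C), 11 (G/C), 16 (C/A).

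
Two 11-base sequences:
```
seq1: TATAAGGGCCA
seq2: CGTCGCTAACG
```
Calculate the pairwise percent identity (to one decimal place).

18.2%

Mismatches at positions 1, 2, 4, 5, 6, 7, 8, 9, 11 (1-based): 9 of 11.
Identical positions: 2/11 = 18.18% → 18.2%.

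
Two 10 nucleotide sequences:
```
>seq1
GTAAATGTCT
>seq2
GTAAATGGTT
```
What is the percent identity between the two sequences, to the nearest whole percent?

Mismatches at positions 8, 9 (1-based): 2 of 10.
Identical positions: 8/10 = 80% → 80%.

80%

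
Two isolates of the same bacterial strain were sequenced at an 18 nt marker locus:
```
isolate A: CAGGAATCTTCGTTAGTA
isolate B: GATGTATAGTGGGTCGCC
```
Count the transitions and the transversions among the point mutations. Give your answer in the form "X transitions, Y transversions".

Transitions (purine↔purine or pyrimidine↔pyrimidine): 17 T→C.
Transversions (purine↔pyrimidine): 1 C→G, 3 G→T, 5 A→T, 8 C→A, 9 T→G, 11 C→G, 13 T→G, 15 A→C, 18 A→C.

1 transition, 9 transversions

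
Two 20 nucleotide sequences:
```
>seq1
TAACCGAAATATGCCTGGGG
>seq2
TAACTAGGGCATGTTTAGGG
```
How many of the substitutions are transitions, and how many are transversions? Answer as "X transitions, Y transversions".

Mismatches (1-based):
position 5: C→T (pyrimidine→pyrimidine, transition)
position 6: G→A (purine→purine, transition)
position 7: A→G (purine→purine, transition)
position 8: A→G (purine→purine, transition)
position 9: A→G (purine→purine, transition)
position 10: T→C (pyrimidine→pyrimidine, transition)
position 14: C→T (pyrimidine→pyrimidine, transition)
position 15: C→T (pyrimidine→pyrimidine, transition)
position 17: G→A (purine→purine, transition)

9 transitions, 0 transversions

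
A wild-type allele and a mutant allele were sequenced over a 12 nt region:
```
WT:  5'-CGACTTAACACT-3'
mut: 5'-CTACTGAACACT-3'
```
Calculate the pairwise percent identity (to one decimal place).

83.3%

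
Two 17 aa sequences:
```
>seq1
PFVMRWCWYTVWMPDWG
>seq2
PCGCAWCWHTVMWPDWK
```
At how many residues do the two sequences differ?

8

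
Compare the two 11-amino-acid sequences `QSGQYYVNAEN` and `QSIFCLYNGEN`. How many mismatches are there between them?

6

Mismatches (1-based): residue 3: G→I; residue 4: Q→F; residue 5: Y→C; residue 6: Y→L; residue 7: V→Y; residue 9: A→G.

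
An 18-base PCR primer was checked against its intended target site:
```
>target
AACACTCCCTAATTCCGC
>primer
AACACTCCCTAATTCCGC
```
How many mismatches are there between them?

0

No positions differ; the sequences are identical.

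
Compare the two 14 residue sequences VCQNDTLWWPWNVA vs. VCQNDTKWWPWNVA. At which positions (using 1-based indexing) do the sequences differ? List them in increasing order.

Differences at position 7 (L→K).

7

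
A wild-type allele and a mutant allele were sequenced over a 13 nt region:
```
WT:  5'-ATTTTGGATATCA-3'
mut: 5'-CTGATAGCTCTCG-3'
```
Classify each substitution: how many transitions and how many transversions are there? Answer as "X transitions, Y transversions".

Mismatches (1-based):
site 1: A→C (purine→pyrimidine, transversion)
site 3: T→G (pyrimidine→purine, transversion)
site 4: T→A (pyrimidine→purine, transversion)
site 6: G→A (purine→purine, transition)
site 8: A→C (purine→pyrimidine, transversion)
site 10: A→C (purine→pyrimidine, transversion)
site 13: A→G (purine→purine, transition)

2 transitions, 5 transversions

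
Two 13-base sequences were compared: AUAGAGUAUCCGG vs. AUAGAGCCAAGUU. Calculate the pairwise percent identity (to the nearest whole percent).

46%

7 positions differ (7, 8, 9, 10, 11, 12, 13), so 6 of 13 match: 6/13 = 46.15%.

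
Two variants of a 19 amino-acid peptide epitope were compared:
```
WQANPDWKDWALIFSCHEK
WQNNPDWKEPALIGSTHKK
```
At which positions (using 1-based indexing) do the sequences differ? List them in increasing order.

Scanning 1-based: 3: A/N; 9: D/E; 10: W/P; 14: F/G; 16: C/T; 18: E/K.

3, 9, 10, 14, 16, 18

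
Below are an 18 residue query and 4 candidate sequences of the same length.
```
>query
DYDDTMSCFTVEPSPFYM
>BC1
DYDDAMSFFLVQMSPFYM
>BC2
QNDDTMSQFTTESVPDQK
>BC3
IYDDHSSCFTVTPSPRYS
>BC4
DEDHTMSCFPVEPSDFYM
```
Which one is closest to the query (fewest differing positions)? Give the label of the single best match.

BC1 differs at 5 positions; BC2 differs at 9 positions; BC3 differs at 6 positions; BC4 differs at 4 positions. The closest is BC4.

BC4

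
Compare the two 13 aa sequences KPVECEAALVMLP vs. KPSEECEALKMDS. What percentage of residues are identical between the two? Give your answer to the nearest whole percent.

46%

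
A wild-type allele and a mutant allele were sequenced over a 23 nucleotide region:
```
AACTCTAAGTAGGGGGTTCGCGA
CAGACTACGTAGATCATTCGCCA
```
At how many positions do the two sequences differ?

Comparing position by position, 9 positions differ: 1 (A/C), 3 (C/G), 4 (T/A), 8 (A/C), 13 (G/A), 14 (G/T), 15 (G/C), 16 (G/A), 22 (G/C).

9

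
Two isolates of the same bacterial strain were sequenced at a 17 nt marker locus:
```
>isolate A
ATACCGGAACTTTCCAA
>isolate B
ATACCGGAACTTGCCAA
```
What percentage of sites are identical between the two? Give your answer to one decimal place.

94.1%

Mismatch at position 13 (1-based): 1 of 17.
Identical positions: 16/17 = 94.12% → 94.1%.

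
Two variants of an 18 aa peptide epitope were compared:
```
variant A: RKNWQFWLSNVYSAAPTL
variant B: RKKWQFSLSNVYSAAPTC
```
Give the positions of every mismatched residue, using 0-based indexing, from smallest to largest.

Differences at position 2 (N→K), position 6 (W→S), position 17 (L→C).

2, 6, 17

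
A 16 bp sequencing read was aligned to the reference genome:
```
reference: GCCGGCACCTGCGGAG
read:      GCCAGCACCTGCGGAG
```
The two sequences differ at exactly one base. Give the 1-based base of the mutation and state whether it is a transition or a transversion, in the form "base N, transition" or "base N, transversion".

base 4, transition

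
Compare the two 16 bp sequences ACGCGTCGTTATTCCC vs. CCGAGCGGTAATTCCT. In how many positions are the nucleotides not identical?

The sequences differ at positions 1, 4, 6, 7, 10, 16 (1-based) — 6 in total.

6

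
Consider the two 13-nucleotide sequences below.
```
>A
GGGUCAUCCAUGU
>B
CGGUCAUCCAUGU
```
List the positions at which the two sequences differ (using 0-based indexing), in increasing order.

0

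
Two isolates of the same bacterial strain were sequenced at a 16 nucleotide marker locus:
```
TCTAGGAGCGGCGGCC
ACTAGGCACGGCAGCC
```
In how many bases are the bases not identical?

4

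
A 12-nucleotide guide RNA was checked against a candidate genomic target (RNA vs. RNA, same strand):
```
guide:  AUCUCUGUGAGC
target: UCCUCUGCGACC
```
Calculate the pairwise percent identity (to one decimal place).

66.7%

Mismatches at positions 1, 2, 8, 11 (1-based): 4 of 12.
Identical positions: 8/12 = 66.67% → 66.7%.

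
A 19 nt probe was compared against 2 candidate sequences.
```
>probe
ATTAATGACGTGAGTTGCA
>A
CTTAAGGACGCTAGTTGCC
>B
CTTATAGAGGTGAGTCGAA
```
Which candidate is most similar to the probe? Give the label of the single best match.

A

A differs at 5 bases; B differs at 6 bases. The closest is A.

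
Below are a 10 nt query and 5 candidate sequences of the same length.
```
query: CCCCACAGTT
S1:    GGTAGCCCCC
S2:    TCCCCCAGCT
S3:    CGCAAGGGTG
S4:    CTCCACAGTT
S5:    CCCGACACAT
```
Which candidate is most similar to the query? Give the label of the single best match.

S1 differs at 9 sites; S2 differs at 3 sites; S3 differs at 5 sites; S4 differs at 1 site; S5 differs at 3 sites. The closest is S4.

S4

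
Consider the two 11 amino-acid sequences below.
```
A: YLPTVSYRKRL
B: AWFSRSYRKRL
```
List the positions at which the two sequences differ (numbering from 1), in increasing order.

Differences at position 1 (Y→A), position 2 (L→W), position 3 (P→F), position 4 (T→S), position 5 (V→R).

1, 2, 3, 4, 5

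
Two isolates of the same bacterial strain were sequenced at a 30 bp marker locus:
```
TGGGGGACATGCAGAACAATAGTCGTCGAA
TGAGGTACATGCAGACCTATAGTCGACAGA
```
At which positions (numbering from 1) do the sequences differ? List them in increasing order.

Scanning 1-based: 3: G/A; 6: G/T; 16: A/C; 18: A/T; 26: T/A; 28: G/A; 29: A/G.

3, 6, 16, 18, 26, 28, 29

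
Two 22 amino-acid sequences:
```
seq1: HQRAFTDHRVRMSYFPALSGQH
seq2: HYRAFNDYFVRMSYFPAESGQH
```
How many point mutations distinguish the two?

Comparing position by position, 5 positions differ: 2 (Q/Y), 6 (T/N), 8 (H/Y), 9 (R/F), 18 (L/E).

5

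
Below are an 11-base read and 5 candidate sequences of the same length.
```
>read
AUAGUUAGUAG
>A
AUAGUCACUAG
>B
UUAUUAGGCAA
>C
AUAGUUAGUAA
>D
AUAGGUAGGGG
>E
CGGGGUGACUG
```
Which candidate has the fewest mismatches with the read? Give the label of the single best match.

A differs at 2 bases; B differs at 6 bases; C differs at 1 base; D differs at 3 bases; E differs at 8 bases. The closest is C.

C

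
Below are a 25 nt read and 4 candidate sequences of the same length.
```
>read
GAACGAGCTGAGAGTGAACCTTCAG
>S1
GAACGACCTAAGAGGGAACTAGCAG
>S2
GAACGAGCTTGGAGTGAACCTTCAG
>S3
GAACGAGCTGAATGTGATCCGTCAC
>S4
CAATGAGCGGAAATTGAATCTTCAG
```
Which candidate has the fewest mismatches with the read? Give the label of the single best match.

S2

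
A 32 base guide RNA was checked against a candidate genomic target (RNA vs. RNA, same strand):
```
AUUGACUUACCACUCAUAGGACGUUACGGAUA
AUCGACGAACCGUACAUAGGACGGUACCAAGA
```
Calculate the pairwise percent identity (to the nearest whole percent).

10 positions differ (3, 7, 8, 12, 13, 14, 24, 28, 29, 31), so 22 of 32 match: 22/32 = 68.75%.

69%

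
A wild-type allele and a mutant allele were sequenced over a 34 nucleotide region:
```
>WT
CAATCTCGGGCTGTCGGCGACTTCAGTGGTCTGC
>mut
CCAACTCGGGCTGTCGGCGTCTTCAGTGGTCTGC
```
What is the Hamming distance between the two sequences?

3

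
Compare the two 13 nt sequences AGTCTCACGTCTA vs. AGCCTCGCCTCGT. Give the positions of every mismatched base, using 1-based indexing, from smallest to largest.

3, 7, 9, 12, 13

Differences at position 3 (T→C), position 7 (A→G), position 9 (G→C), position 12 (T→G), position 13 (A→T).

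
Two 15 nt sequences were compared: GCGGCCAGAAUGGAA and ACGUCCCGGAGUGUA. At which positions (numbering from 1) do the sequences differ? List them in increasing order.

Scanning 1-based: 1: G/A; 4: G/U; 7: A/C; 9: A/G; 11: U/G; 12: G/U; 14: A/U.

1, 4, 7, 9, 11, 12, 14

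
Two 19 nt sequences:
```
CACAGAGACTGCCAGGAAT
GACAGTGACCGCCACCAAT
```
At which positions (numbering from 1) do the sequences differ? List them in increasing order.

Differences at position 1 (C→G), position 6 (A→T), position 10 (T→C), position 15 (G→C), position 16 (G→C).

1, 6, 10, 15, 16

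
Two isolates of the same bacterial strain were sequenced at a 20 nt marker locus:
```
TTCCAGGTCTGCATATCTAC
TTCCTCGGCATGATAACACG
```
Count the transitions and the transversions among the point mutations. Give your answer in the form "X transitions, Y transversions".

Transitions (purine↔purine or pyrimidine↔pyrimidine): none.
Transversions (purine↔pyrimidine): 5 A→T, 6 G→C, 8 T→G, 10 T→A, 11 G→T, 12 C→G, 16 T→A, 18 T→A, 19 A→C, 20 C→G.

0 transitions, 10 transversions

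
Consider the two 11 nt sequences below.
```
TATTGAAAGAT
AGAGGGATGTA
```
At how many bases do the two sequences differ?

8

Comparing position by position, 8 bases differ: 1 (T/A), 2 (A/G), 3 (T/A), 4 (T/G), 6 (A/G), 8 (A/T), 10 (A/T), 11 (T/A).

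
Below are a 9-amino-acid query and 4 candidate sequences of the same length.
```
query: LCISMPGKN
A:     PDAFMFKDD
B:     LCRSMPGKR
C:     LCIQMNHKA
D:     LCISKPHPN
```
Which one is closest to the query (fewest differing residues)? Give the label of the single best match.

Hamming distances to query — A: 8; B: 2; C: 4; D: 3.
Smallest is B with 2 mismatches.

B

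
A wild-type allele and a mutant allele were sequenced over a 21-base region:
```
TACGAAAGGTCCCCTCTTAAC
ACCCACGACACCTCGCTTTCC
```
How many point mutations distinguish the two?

12

Comparing position by position, 12 sites differ: 1 (T/A), 2 (A/C), 4 (G/C), 6 (A/C), 7 (A/G), 8 (G/A), 9 (G/C), 10 (T/A), 13 (C/T), 15 (T/G), 19 (A/T), 20 (A/C).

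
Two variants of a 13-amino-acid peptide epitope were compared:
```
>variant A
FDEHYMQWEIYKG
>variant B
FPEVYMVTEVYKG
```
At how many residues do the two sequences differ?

5

The sequences differ at residues 2, 4, 7, 8, 10 (1-based) — 5 in total.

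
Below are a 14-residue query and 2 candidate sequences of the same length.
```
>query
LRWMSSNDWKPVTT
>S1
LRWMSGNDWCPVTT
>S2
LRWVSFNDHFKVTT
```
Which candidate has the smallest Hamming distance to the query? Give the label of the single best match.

S1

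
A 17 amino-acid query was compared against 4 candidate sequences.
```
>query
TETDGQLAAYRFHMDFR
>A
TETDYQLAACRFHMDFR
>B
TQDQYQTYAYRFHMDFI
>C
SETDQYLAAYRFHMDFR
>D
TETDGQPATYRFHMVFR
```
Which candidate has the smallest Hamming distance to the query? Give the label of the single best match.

A

A differs at 2 positions; B differs at 7 positions; C differs at 3 positions; D differs at 3 positions. The closest is A.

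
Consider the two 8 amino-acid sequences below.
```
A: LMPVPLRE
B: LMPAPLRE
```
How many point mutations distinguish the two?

1

Comparing position by position, 1 position differs: 4 (V/A).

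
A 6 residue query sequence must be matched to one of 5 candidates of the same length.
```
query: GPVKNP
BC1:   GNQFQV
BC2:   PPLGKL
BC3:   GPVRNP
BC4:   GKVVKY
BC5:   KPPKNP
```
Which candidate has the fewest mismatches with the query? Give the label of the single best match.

BC1 differs at 5 residues; BC2 differs at 5 residues; BC3 differs at 1 residue; BC4 differs at 4 residues; BC5 differs at 2 residues. The closest is BC3.

BC3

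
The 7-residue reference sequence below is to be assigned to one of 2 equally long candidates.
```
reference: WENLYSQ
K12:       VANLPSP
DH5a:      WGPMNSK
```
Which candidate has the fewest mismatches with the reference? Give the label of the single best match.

K12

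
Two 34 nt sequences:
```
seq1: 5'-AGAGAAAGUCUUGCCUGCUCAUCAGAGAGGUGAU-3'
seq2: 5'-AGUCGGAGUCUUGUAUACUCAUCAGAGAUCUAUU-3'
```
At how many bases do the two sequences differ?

11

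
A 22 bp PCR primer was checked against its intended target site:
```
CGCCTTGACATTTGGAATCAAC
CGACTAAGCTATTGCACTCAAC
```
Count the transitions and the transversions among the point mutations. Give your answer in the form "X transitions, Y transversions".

Mismatches (1-based):
site 3: C→A (pyrimidine→purine, transversion)
site 6: T→A (pyrimidine→purine, transversion)
site 7: G→A (purine→purine, transition)
site 8: A→G (purine→purine, transition)
site 10: A→T (purine→pyrimidine, transversion)
site 11: T→A (pyrimidine→purine, transversion)
site 15: G→C (purine→pyrimidine, transversion)
site 17: A→C (purine→pyrimidine, transversion)

2 transitions, 6 transversions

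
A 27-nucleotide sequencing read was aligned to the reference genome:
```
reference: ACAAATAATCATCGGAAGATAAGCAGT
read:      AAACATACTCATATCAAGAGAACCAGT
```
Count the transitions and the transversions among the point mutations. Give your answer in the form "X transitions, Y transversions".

Mismatches (1-based):
site 2: C→A (pyrimidine→purine, transversion)
site 4: A→C (purine→pyrimidine, transversion)
site 8: A→C (purine→pyrimidine, transversion)
site 13: C→A (pyrimidine→purine, transversion)
site 14: G→T (purine→pyrimidine, transversion)
site 15: G→C (purine→pyrimidine, transversion)
site 20: T→G (pyrimidine→purine, transversion)
site 23: G→C (purine→pyrimidine, transversion)

0 transitions, 8 transversions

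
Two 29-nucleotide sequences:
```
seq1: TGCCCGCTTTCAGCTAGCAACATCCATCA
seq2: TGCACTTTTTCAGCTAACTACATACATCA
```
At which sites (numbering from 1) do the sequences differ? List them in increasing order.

Scanning 1-based: 4: C/A; 6: G/T; 7: C/T; 17: G/A; 19: A/T; 24: C/A.

4, 6, 7, 17, 19, 24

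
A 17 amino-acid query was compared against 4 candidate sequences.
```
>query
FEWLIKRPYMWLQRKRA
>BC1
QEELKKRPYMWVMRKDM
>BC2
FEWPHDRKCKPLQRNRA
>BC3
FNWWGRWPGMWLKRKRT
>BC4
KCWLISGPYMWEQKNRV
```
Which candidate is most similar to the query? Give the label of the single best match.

Hamming distances to query — BC1: 7; BC2: 8; BC3: 8; BC4: 8.
Smallest is BC1 with 7 mismatches.

BC1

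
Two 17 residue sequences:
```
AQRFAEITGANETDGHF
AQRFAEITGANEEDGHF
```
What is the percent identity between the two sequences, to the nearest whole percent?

Mismatch at position 13 (1-based): 1 of 17.
Identical positions: 16/17 = 94.12% → 94%.

94%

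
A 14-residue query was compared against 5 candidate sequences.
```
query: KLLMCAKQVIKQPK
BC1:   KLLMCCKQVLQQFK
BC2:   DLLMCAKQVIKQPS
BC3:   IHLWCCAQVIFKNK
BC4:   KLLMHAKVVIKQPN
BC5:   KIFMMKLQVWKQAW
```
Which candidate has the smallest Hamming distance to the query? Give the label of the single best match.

Hamming distances to query — BC1: 4; BC2: 2; BC3: 8; BC4: 3; BC5: 8.
Smallest is BC2 with 2 mismatches.

BC2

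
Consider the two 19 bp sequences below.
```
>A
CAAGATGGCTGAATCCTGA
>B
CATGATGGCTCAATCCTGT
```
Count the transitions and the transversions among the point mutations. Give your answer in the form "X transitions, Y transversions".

Transitions (purine↔purine or pyrimidine↔pyrimidine): none.
Transversions (purine↔pyrimidine): 3 A→T, 11 G→C, 19 A→T.

0 transitions, 3 transversions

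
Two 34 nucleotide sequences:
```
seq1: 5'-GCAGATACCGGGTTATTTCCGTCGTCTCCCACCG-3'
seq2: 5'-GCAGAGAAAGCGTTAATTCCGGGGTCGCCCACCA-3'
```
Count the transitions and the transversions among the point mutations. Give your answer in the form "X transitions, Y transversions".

1 transition, 8 transversions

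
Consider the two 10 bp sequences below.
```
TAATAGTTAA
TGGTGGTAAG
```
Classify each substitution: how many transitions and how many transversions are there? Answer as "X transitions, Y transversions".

Transitions (purine↔purine or pyrimidine↔pyrimidine): 2 A→G, 3 A→G, 5 A→G, 10 A→G.
Transversions (purine↔pyrimidine): 8 T→A.

4 transitions, 1 transversion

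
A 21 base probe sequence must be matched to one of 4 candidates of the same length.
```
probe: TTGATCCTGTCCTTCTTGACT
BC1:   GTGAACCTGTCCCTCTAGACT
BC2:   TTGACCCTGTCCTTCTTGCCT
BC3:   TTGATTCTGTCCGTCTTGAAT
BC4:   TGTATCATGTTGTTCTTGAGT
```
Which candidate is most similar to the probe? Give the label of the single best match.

BC2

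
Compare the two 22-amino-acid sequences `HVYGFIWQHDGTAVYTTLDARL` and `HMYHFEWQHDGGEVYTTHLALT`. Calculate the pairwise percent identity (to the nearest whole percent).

59%

9 positions differ (2, 4, 6, 12, 13, 18, 19, 21, 22), so 13 of 22 match: 13/22 = 59.09%.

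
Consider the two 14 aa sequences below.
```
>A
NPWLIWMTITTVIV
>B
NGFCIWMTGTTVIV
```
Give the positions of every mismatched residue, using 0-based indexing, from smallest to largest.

1, 2, 3, 8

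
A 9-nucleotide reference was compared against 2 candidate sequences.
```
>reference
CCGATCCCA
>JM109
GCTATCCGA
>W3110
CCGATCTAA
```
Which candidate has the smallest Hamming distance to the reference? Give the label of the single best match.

W3110

Hamming distances to reference — JM109: 3; W3110: 2.
Smallest is W3110 with 2 mismatches.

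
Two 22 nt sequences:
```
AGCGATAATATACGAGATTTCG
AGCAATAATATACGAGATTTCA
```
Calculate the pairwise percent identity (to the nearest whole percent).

Mismatches at positions 4, 22 (1-based): 2 of 22.
Identical positions: 20/22 = 90.91% → 91%.

91%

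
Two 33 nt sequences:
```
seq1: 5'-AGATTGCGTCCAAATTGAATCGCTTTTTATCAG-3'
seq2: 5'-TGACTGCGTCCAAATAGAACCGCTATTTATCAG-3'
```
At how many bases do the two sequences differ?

5

The sequences differ at bases 1, 4, 16, 20, 25 (1-based) — 5 in total.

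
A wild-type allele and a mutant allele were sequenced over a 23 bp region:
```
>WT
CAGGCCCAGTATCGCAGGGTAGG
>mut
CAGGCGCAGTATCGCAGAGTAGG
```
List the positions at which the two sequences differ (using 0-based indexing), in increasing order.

5, 17

Scanning 0-based: 5: C/G; 17: G/A.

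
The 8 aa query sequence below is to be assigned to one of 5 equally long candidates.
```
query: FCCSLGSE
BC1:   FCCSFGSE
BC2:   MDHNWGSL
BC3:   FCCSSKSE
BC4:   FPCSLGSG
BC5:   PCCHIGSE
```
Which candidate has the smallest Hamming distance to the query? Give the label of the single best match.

Hamming distances to query — BC1: 1; BC2: 6; BC3: 2; BC4: 2; BC5: 3.
Smallest is BC1 with 1 mismatch.

BC1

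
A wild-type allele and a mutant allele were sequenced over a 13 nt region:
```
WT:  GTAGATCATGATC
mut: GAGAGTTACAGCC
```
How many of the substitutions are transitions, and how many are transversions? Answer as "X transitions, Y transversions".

8 transitions, 1 transversion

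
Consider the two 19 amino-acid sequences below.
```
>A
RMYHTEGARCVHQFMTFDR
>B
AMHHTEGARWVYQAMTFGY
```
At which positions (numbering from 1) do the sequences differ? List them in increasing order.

1, 3, 10, 12, 14, 18, 19

Scanning 1-based: 1: R/A; 3: Y/H; 10: C/W; 12: H/Y; 14: F/A; 18: D/G; 19: R/Y.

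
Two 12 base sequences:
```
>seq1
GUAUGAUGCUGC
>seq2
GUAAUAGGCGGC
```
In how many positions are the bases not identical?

Comparing position by position, 4 positions differ: 4 (U/A), 5 (G/U), 7 (U/G), 10 (U/G).

4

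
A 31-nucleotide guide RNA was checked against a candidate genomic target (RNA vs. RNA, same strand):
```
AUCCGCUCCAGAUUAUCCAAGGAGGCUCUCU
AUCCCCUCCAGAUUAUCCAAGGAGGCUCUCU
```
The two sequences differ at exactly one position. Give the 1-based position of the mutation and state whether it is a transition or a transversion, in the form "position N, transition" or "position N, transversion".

position 5, transversion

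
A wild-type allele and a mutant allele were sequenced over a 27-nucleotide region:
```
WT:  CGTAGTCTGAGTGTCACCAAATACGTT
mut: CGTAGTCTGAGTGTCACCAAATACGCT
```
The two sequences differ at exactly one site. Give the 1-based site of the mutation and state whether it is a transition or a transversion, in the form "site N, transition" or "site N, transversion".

site 26, transition

Site 26 changes T→C. T is a pyrimidine and C is a pyrimidine, so this is a transition.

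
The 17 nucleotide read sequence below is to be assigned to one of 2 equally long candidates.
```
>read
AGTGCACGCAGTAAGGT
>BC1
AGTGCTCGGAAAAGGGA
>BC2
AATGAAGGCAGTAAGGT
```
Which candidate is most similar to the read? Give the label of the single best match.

BC2

BC1 differs at 6 bases; BC2 differs at 3 bases. The closest is BC2.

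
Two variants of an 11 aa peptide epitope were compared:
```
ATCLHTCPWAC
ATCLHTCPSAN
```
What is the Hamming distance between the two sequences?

2

Mismatches (1-based): residue 9: W→S; residue 11: C→N.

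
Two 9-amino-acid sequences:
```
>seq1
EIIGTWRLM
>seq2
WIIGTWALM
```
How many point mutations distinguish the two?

2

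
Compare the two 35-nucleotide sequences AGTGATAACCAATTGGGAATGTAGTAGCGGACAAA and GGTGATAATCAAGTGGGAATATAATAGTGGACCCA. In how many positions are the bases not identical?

8

The sequences differ at positions 1, 9, 13, 21, 24, 28, 33, 34 (1-based) — 8 in total.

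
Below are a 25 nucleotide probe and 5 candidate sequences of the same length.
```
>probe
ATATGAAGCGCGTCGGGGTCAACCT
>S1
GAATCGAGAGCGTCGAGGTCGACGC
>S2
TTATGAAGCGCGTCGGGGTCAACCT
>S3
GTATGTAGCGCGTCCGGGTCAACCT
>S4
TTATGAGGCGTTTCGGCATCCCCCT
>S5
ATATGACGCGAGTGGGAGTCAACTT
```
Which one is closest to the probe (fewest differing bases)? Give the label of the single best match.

S1 differs at 9 bases; S2 differs at 1 base; S3 differs at 3 bases; S4 differs at 8 bases; S5 differs at 5 bases. The closest is S2.

S2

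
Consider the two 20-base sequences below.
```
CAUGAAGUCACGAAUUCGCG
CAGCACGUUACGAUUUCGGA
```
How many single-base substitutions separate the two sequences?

7

Mismatches (1-based): position 3: U→G; position 4: G→C; position 6: A→C; position 9: C→U; position 14: A→U; position 19: C→G; position 20: G→A.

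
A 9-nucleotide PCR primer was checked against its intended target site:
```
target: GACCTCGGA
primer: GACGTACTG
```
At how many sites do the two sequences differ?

5

The sequences differ at sites 4, 6, 7, 8, 9 (1-based) — 5 in total.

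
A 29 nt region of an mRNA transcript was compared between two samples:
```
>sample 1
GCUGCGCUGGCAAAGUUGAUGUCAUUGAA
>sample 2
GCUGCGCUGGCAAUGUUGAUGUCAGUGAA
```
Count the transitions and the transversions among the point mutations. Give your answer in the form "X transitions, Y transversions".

Mismatches (1-based):
site 14: A→U (purine→pyrimidine, transversion)
site 25: U→G (pyrimidine→purine, transversion)

0 transitions, 2 transversions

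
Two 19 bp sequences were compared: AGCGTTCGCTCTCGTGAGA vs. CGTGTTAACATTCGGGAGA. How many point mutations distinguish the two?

7

Mismatches (1-based): position 1: A→C; position 3: C→T; position 7: C→A; position 8: G→A; position 10: T→A; position 11: C→T; position 15: T→G.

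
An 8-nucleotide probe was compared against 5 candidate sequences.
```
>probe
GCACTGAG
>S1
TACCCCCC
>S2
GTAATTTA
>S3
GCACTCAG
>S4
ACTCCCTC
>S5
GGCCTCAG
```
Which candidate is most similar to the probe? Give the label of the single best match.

S1 differs at 7 positions; S2 differs at 5 positions; S3 differs at 1 position; S4 differs at 6 positions; S5 differs at 3 positions. The closest is S3.

S3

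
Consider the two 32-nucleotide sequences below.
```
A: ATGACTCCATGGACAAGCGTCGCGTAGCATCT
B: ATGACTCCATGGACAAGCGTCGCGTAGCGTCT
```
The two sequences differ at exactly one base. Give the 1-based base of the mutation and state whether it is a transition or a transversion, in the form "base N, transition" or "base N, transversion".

base 29, transition

Base 29 changes A→G. A is a purine and G is a purine, so this is a transition.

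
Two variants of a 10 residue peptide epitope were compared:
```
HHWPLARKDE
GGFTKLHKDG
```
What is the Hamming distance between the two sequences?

8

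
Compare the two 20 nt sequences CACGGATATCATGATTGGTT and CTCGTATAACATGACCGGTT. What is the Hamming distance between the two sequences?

5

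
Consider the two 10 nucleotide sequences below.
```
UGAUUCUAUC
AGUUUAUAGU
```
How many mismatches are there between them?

Comparing position by position, 5 positions differ: 1 (U/A), 3 (A/U), 6 (C/A), 9 (U/G), 10 (C/U).

5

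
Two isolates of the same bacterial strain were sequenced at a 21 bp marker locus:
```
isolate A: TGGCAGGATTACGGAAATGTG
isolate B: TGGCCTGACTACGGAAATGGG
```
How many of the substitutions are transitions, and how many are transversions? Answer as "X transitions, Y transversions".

1 transition, 3 transversions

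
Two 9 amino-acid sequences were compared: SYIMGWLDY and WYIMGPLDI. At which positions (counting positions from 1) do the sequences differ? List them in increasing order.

1, 6, 9

Differences at position 1 (S→W), position 6 (W→P), position 9 (Y→I).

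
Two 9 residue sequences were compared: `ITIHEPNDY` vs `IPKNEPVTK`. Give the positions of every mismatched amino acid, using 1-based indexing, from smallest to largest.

Differences at position 2 (T→P), position 3 (I→K), position 4 (H→N), position 7 (N→V), position 8 (D→T), position 9 (Y→K).

2, 3, 4, 7, 8, 9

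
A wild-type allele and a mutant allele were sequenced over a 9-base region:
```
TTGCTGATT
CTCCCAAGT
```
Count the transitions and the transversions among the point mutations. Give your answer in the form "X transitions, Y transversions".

Transitions (purine↔purine or pyrimidine↔pyrimidine): 1 T→C, 5 T→C, 6 G→A.
Transversions (purine↔pyrimidine): 3 G→C, 8 T→G.

3 transitions, 2 transversions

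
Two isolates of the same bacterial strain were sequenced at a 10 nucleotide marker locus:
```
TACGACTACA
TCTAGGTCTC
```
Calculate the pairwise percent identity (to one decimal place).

20.0%

8 positions differ (2, 3, 4, 5, 6, 8, 9, 10), so 2 of 10 match: 2/10 = 20%.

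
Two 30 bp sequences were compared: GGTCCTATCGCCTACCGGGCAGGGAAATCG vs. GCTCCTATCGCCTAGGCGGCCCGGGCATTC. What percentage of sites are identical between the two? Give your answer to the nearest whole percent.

67%

Mismatches at positions 2, 15, 16, 17, 21, 22, 25, 26, 29, 30 (1-based): 10 of 30.
Identical positions: 20/30 = 66.67% → 67%.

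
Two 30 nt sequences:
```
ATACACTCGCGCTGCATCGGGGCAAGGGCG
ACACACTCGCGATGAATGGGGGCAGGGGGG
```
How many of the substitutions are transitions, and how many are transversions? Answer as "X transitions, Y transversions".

2 transitions, 4 transversions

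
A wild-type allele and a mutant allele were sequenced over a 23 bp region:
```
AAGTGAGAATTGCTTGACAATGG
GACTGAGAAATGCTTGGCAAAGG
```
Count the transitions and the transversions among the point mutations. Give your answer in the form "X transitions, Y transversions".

Mismatches (1-based):
position 1: A→G (purine→purine, transition)
position 3: G→C (purine→pyrimidine, transversion)
position 10: T→A (pyrimidine→purine, transversion)
position 17: A→G (purine→purine, transition)
position 21: T→A (pyrimidine→purine, transversion)

2 transitions, 3 transversions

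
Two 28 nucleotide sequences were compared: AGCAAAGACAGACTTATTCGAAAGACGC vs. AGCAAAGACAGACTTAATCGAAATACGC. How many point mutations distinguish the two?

2

Comparing position by position, 2 bases differ: 17 (T/A), 24 (G/T).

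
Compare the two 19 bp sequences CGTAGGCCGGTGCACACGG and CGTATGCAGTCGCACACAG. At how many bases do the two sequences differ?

5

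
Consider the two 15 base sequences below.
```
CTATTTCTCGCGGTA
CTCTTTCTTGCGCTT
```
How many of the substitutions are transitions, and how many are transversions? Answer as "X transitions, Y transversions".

Mismatches (1-based):
site 3: A→C (purine→pyrimidine, transversion)
site 9: C→T (pyrimidine→pyrimidine, transition)
site 13: G→C (purine→pyrimidine, transversion)
site 15: A→T (purine→pyrimidine, transversion)

1 transition, 3 transversions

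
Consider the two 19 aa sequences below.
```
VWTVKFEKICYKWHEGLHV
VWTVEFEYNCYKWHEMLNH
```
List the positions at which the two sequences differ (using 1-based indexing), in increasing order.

Scanning 1-based: 5: K/E; 8: K/Y; 9: I/N; 16: G/M; 18: H/N; 19: V/H.

5, 8, 9, 16, 18, 19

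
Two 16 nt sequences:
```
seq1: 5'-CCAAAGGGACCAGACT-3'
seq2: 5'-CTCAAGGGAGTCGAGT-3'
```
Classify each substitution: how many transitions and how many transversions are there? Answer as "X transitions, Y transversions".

2 transitions, 4 transversions

Transitions (purine↔purine or pyrimidine↔pyrimidine): 2 C→T, 11 C→T.
Transversions (purine↔pyrimidine): 3 A→C, 10 C→G, 12 A→C, 15 C→G.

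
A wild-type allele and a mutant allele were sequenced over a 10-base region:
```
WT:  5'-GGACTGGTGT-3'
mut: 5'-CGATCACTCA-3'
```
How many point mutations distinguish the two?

7

Mismatches (1-based): base 1: G→C; base 4: C→T; base 5: T→C; base 6: G→A; base 7: G→C; base 9: G→C; base 10: T→A.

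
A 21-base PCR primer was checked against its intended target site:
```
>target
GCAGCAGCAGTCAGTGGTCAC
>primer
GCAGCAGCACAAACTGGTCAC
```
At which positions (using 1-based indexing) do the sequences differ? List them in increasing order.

10, 11, 12, 14

Differences at position 10 (G→C), position 11 (T→A), position 12 (C→A), position 14 (G→C).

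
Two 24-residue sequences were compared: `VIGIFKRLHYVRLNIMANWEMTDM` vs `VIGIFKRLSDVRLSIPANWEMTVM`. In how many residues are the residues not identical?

Mismatches (1-based): residue 9: H→S; residue 10: Y→D; residue 14: N→S; residue 16: M→P; residue 23: D→V.

5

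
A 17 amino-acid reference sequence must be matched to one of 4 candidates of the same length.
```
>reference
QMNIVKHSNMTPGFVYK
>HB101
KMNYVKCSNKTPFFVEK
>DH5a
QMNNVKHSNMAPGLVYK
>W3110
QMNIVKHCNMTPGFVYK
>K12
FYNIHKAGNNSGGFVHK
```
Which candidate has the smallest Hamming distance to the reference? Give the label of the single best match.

W3110

Hamming distances to reference — HB101: 6; DH5a: 3; W3110: 1; K12: 9.
Smallest is W3110 with 1 mismatch.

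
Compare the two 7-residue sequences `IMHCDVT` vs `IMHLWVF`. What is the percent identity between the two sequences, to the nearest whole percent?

57%

3 positions differ (4, 5, 7), so 4 of 7 match: 4/7 = 57.14%.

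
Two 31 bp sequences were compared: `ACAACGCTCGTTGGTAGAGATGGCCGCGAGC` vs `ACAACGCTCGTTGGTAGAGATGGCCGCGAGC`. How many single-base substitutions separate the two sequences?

0

No positions differ; the sequences are identical.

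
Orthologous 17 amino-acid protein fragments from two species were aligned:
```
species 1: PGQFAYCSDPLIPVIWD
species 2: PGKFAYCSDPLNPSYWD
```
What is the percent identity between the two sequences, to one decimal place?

Mismatches at positions 3, 12, 14, 15 (1-based): 4 of 17.
Identical positions: 13/17 = 76.47% → 76.5%.

76.5%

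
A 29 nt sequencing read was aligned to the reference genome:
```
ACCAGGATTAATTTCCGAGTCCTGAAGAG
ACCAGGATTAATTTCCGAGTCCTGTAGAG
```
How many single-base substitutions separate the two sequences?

Comparing position by position, 1 position differs: 25 (A/T).

1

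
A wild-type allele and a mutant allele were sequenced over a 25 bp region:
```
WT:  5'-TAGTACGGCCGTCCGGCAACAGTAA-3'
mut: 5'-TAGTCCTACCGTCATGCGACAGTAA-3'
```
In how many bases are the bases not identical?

6

Comparing position by position, 6 bases differ: 5 (A/C), 7 (G/T), 8 (G/A), 14 (C/A), 15 (G/T), 18 (A/G).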